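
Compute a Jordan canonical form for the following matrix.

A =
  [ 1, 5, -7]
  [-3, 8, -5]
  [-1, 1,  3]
J_3(4)

The characteristic polynomial is
  det(x·I − A) = x^3 - 12*x^2 + 48*x - 64 = (x - 4)^3

Eigenvalues and multiplicities (the geometric multiplicity of λ is n − rank(A − λI), which equals the number of Jordan blocks for λ):
  λ = 4: algebraic multiplicity = 3, geometric multiplicity = 1

Determining the block sizes for each eigenvalue:
  λ = 4: one block (gm = 1), so the single block has size am = 3 → block sizes [3]

Assembling the blocks gives a Jordan form
J =
  [4, 1, 0]
  [0, 4, 1]
  [0, 0, 4]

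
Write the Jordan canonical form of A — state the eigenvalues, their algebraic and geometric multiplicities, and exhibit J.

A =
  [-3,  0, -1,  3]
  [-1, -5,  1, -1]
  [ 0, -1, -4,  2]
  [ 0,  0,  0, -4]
J_3(-4) ⊕ J_1(-4)

The characteristic polynomial is
  det(x·I − A) = x^4 + 16*x^3 + 96*x^2 + 256*x + 256 = (x + 4)^4

Eigenvalues and multiplicities (the geometric multiplicity of λ is n − rank(A − λI), which equals the number of Jordan blocks for λ):
  λ = -4: algebraic multiplicity = 4, geometric multiplicity = 2

Determining the block sizes for each eigenvalue:
  λ = -4: with am = 4 and gm = 2, the partition is not yet determined (e.g. several partitions of 4 into 2 parts exist). Let N = A − (-4)·I. Computing rank(N^1) = 2, rank(N^2) = 1, rank(N^3) = 0; the number of blocks of size ≥ j is rank(N^{j−1}) − rank(N^j), giving [2, 1, 1]. So we have 1 block(s) of size 3, 1 block(s) of size 1 → block sizes [3, 1]

Assembling the blocks gives a Jordan form
J =
  [-4,  1,  0,  0]
  [ 0, -4,  1,  0]
  [ 0,  0, -4,  0]
  [ 0,  0,  0, -4]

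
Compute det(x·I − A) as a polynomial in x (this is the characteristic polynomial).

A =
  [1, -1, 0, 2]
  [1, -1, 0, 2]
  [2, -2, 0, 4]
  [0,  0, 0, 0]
x^4

Expanding det(x·I − A) (e.g. by cofactor expansion or by noting that A is similar to its Jordan form J, which has the same characteristic polynomial as A) gives
  χ_A(x) = x^4
which factors as x^4. The eigenvalues (with algebraic multiplicities) are λ = 0 with multiplicity 4.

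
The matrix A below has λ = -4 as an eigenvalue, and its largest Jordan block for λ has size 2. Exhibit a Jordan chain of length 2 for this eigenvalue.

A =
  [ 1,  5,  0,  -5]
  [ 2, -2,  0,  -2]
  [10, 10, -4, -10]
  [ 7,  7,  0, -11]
A Jordan chain for λ = -4 of length 2:
v_1 = (5, 2, 10, 7)ᵀ
v_2 = (1, 0, 0, 0)ᵀ

Let N = A − (-4)·I. We want v_2 with N^2 v_2 = 0 but N^1 v_2 ≠ 0; then v_{j-1} := N · v_j for j = 2, …, 2.

Pick v_2 = (1, 0, 0, 0)ᵀ.
Then v_1 = N · v_2 = (5, 2, 10, 7)ᵀ.

Sanity check: (A − (-4)·I) v_1 = (0, 0, 0, 0)ᵀ = 0. ✓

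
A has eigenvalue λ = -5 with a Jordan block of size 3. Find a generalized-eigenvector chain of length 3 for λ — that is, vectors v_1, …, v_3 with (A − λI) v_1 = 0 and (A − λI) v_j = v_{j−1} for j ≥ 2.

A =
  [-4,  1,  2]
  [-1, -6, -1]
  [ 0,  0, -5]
A Jordan chain for λ = -5 of length 3:
v_1 = (1, -1, 0)ᵀ
v_2 = (2, -1, 0)ᵀ
v_3 = (0, 0, 1)ᵀ

Let N = A − (-5)·I. We want v_3 with N^3 v_3 = 0 but N^2 v_3 ≠ 0; then v_{j-1} := N · v_j for j = 3, …, 2.

Pick v_3 = (0, 0, 1)ᵀ.
Then v_2 = N · v_3 = (2, -1, 0)ᵀ.
Then v_1 = N · v_2 = (1, -1, 0)ᵀ.

Sanity check: (A − (-5)·I) v_1 = (0, 0, 0)ᵀ = 0. ✓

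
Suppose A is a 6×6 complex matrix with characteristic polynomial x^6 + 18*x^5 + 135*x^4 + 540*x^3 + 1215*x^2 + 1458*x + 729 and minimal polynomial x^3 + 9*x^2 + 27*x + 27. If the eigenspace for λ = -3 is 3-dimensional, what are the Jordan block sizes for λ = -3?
Block sizes for λ = -3: [3, 2, 1]

Step 1 — from the characteristic polynomial, algebraic multiplicity of λ = -3 is 6. From dim ker(A − (-3)·I) = 3, there are exactly 3 Jordan blocks for λ = -3.
Step 2 — from the minimal polynomial, the factor (x + 3)^3 tells us the largest block for λ = -3 has size 3.
Step 3 — with total size 6, 3 blocks, and largest block 3, the block sizes (in nonincreasing order) are [3, 2, 1].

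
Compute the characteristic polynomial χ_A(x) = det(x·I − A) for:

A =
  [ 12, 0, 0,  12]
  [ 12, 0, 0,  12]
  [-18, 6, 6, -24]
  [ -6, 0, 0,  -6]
x^4 - 12*x^3 + 36*x^2

Expanding det(x·I − A) (e.g. by cofactor expansion or by noting that A is similar to its Jordan form J, which has the same characteristic polynomial as A) gives
  χ_A(x) = x^4 - 12*x^3 + 36*x^2
which factors as x^2*(x - 6)^2. The eigenvalues (with algebraic multiplicities) are λ = 0 with multiplicity 2, λ = 6 with multiplicity 2.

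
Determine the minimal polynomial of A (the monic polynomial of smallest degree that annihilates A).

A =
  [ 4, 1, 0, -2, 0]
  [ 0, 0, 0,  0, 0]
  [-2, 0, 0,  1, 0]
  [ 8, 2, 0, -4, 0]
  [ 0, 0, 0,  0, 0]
x^2

The characteristic polynomial is χ_A(x) = x^5, so the eigenvalues are known. The minimal polynomial is
  m_A(x) = Π_λ (x − λ)^{k_λ}
where k_λ is the size of the *largest* Jordan block for λ (equivalently, the smallest k with (A − λI)^k v = 0 for every generalised eigenvector v of λ).

  λ = 0: largest Jordan block has size 2, contributing (x − 0)^2

So m_A(x) = x^2 = x^2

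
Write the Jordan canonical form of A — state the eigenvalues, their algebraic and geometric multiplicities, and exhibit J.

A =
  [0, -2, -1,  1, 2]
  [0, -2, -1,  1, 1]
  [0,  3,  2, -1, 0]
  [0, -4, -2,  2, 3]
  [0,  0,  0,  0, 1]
J_1(0) ⊕ J_1(0) ⊕ J_3(1)

The characteristic polynomial is
  det(x·I − A) = x^5 - 3*x^4 + 3*x^3 - x^2 = x^2*(x - 1)^3

Eigenvalues and multiplicities (the geometric multiplicity of λ is n − rank(A − λI), which equals the number of Jordan blocks for λ):
  λ = 0: algebraic multiplicity = 2, geometric multiplicity = 2
  λ = 1: algebraic multiplicity = 3, geometric multiplicity = 1

Determining the block sizes for each eigenvalue:
  λ = 0: gm = am = 2, so every block has size 1 → block sizes [1, 1]
  λ = 1: one block (gm = 1), so the single block has size am = 3 → block sizes [3]

Assembling the blocks gives a Jordan form
J =
  [0, 0, 0, 0, 0]
  [0, 0, 0, 0, 0]
  [0, 0, 1, 1, 0]
  [0, 0, 0, 1, 1]
  [0, 0, 0, 0, 1]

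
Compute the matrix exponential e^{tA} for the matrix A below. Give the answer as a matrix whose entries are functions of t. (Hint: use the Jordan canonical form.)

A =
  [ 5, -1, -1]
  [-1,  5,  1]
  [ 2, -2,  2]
e^{tA} =
  [t*exp(4*t) + exp(4*t), -t*exp(4*t), -t*exp(4*t)]
  [-t*exp(4*t), t*exp(4*t) + exp(4*t), t*exp(4*t)]
  [2*t*exp(4*t), -2*t*exp(4*t), -2*t*exp(4*t) + exp(4*t)]

Strategy: write A = P · J · P⁻¹ where J is a Jordan canonical form, so e^{tA} = P · e^{tJ} · P⁻¹, and e^{tJ} can be computed block-by-block.

A has Jordan form
J =
  [4, 1, 0]
  [0, 4, 0]
  [0, 0, 4]
(up to reordering of blocks).

Per-block formulas:
  For a 1×1 block at λ = 4: exp(t · [4]) = [e^(4t)].
  For a 2×2 Jordan block J_2(4): exp(t · J_2(4)) = e^(4t)·(I + t·N), where N is the 2×2 nilpotent shift.

After assembling e^{tJ} and conjugating by P, we get:

e^{tA} =
  [t*exp(4*t) + exp(4*t), -t*exp(4*t), -t*exp(4*t)]
  [-t*exp(4*t), t*exp(4*t) + exp(4*t), t*exp(4*t)]
  [2*t*exp(4*t), -2*t*exp(4*t), -2*t*exp(4*t) + exp(4*t)]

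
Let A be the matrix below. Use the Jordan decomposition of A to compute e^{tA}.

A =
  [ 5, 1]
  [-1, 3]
e^{tA} =
  [t*exp(4*t) + exp(4*t), t*exp(4*t)]
  [-t*exp(4*t), -t*exp(4*t) + exp(4*t)]

Strategy: write A = P · J · P⁻¹ where J is a Jordan canonical form, so e^{tA} = P · e^{tJ} · P⁻¹, and e^{tJ} can be computed block-by-block.

A has Jordan form
J =
  [4, 1]
  [0, 4]
(up to reordering of blocks).

Per-block formulas:
  For a 2×2 Jordan block J_2(4): exp(t · J_2(4)) = e^(4t)·(I + t·N), where N is the 2×2 nilpotent shift.

After assembling e^{tJ} and conjugating by P, we get:

e^{tA} =
  [t*exp(4*t) + exp(4*t), t*exp(4*t)]
  [-t*exp(4*t), -t*exp(4*t) + exp(4*t)]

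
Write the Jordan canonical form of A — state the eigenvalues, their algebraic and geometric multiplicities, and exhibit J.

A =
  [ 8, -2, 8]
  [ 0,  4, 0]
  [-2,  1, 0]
J_2(4) ⊕ J_1(4)

The characteristic polynomial is
  det(x·I − A) = x^3 - 12*x^2 + 48*x - 64 = (x - 4)^3

Eigenvalues and multiplicities (the geometric multiplicity of λ is n − rank(A − λI), which equals the number of Jordan blocks for λ):
  λ = 4: algebraic multiplicity = 3, geometric multiplicity = 2

Determining the block sizes for each eigenvalue:
  λ = 4: 2 blocks summing to 3 forces exactly one block of size 2 and the rest size 1 → block sizes [2, 1]

Assembling the blocks gives a Jordan form
J =
  [4, 1, 0]
  [0, 4, 0]
  [0, 0, 4]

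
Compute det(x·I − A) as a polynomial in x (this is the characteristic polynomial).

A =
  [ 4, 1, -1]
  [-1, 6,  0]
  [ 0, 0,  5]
x^3 - 15*x^2 + 75*x - 125

Expanding det(x·I − A) (e.g. by cofactor expansion or by noting that A is similar to its Jordan form J, which has the same characteristic polynomial as A) gives
  χ_A(x) = x^3 - 15*x^2 + 75*x - 125
which factors as (x - 5)^3. The eigenvalues (with algebraic multiplicities) are λ = 5 with multiplicity 3.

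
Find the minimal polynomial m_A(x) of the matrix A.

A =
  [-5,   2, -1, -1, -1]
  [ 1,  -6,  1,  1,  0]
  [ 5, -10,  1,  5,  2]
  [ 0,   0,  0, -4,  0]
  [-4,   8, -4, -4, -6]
x^3 + 12*x^2 + 48*x + 64

The characteristic polynomial is χ_A(x) = (x + 4)^5, so the eigenvalues are known. The minimal polynomial is
  m_A(x) = Π_λ (x − λ)^{k_λ}
where k_λ is the size of the *largest* Jordan block for λ (equivalently, the smallest k with (A − λI)^k v = 0 for every generalised eigenvector v of λ).

  λ = -4: largest Jordan block has size 3, contributing (x + 4)^3

So m_A(x) = (x + 4)^3 = x^3 + 12*x^2 + 48*x + 64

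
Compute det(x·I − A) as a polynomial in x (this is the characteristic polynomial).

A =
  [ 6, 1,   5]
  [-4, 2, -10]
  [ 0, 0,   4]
x^3 - 12*x^2 + 48*x - 64

Expanding det(x·I − A) (e.g. by cofactor expansion or by noting that A is similar to its Jordan form J, which has the same characteristic polynomial as A) gives
  χ_A(x) = x^3 - 12*x^2 + 48*x - 64
which factors as (x - 4)^3. The eigenvalues (with algebraic multiplicities) are λ = 4 with multiplicity 3.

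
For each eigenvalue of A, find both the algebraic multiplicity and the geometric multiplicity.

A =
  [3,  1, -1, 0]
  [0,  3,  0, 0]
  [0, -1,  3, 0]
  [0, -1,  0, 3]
λ = 3: alg = 4, geom = 2

Step 1 — factor the characteristic polynomial to read off the algebraic multiplicities:
  χ_A(x) = (x - 3)^4

Step 2 — compute geometric multiplicities via the rank-nullity identity g(λ) = n − rank(A − λI):
  rank(A − (3)·I) = 2, so dim ker(A − (3)·I) = n − 2 = 2

Summary:
  λ = 3: algebraic multiplicity = 4, geometric multiplicity = 2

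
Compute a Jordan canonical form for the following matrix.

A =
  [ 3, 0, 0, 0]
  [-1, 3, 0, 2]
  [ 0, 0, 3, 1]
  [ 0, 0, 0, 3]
J_2(3) ⊕ J_2(3)

The characteristic polynomial is
  det(x·I − A) = x^4 - 12*x^3 + 54*x^2 - 108*x + 81 = (x - 3)^4

Eigenvalues and multiplicities (the geometric multiplicity of λ is n − rank(A − λI), which equals the number of Jordan blocks for λ):
  λ = 3: algebraic multiplicity = 4, geometric multiplicity = 2

Determining the block sizes for each eigenvalue:
  λ = 3: with am = 4 and gm = 2, the partition is not yet determined (e.g. several partitions of 4 into 2 parts exist). Let N = A − (3)·I. Computing rank(N^1) = 2, rank(N^2) = 0; the number of blocks of size ≥ j is rank(N^{j−1}) − rank(N^j), giving [2, 2]. So we have 2 block(s) of size 2 → block sizes [2, 2]

Assembling the blocks gives a Jordan form
J =
  [3, 1, 0, 0]
  [0, 3, 0, 0]
  [0, 0, 3, 1]
  [0, 0, 0, 3]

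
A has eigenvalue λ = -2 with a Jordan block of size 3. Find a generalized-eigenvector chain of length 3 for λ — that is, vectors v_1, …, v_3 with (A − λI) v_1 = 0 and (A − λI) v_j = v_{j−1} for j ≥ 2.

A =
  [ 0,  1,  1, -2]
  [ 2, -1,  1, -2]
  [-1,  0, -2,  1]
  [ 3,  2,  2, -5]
A Jordan chain for λ = -2 of length 3:
v_1 = (-1, -1, 1, -1)ᵀ
v_2 = (2, 2, -1, 3)ᵀ
v_3 = (1, 0, 0, 0)ᵀ

Let N = A − (-2)·I. We want v_3 with N^3 v_3 = 0 but N^2 v_3 ≠ 0; then v_{j-1} := N · v_j for j = 3, …, 2.

Pick v_3 = (1, 0, 0, 0)ᵀ.
Then v_2 = N · v_3 = (2, 2, -1, 3)ᵀ.
Then v_1 = N · v_2 = (-1, -1, 1, -1)ᵀ.

Sanity check: (A − (-2)·I) v_1 = (0, 0, 0, 0)ᵀ = 0. ✓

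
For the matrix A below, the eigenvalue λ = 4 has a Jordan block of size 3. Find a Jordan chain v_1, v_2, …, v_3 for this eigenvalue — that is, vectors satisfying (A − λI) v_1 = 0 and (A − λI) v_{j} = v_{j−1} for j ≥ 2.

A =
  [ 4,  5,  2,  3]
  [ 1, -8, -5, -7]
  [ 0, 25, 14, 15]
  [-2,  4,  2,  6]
A Jordan chain for λ = 4 of length 3:
v_1 = (-1, 2, -5, 0)ᵀ
v_2 = (0, 1, 0, -2)ᵀ
v_3 = (1, 0, 0, 0)ᵀ

Let N = A − (4)·I. We want v_3 with N^3 v_3 = 0 but N^2 v_3 ≠ 0; then v_{j-1} := N · v_j for j = 3, …, 2.

Pick v_3 = (1, 0, 0, 0)ᵀ.
Then v_2 = N · v_3 = (0, 1, 0, -2)ᵀ.
Then v_1 = N · v_2 = (-1, 2, -5, 0)ᵀ.

Sanity check: (A − (4)·I) v_1 = (0, 0, 0, 0)ᵀ = 0. ✓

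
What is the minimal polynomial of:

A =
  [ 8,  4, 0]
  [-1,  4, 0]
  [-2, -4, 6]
x^2 - 12*x + 36

The characteristic polynomial is χ_A(x) = (x - 6)^3, so the eigenvalues are known. The minimal polynomial is
  m_A(x) = Π_λ (x − λ)^{k_λ}
where k_λ is the size of the *largest* Jordan block for λ (equivalently, the smallest k with (A − λI)^k v = 0 for every generalised eigenvector v of λ).

  λ = 6: largest Jordan block has size 2, contributing (x − 6)^2

So m_A(x) = (x - 6)^2 = x^2 - 12*x + 36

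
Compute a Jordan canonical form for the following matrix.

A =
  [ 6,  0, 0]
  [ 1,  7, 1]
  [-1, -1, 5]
J_2(6) ⊕ J_1(6)

The characteristic polynomial is
  det(x·I − A) = x^3 - 18*x^2 + 108*x - 216 = (x - 6)^3

Eigenvalues and multiplicities (the geometric multiplicity of λ is n − rank(A − λI), which equals the number of Jordan blocks for λ):
  λ = 6: algebraic multiplicity = 3, geometric multiplicity = 2

Determining the block sizes for each eigenvalue:
  λ = 6: 2 blocks summing to 3 forces exactly one block of size 2 and the rest size 1 → block sizes [2, 1]

Assembling the blocks gives a Jordan form
J =
  [6, 1, 0]
  [0, 6, 0]
  [0, 0, 6]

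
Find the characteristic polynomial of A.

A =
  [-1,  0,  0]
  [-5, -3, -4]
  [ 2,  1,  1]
x^3 + 3*x^2 + 3*x + 1

Expanding det(x·I − A) (e.g. by cofactor expansion or by noting that A is similar to its Jordan form J, which has the same characteristic polynomial as A) gives
  χ_A(x) = x^3 + 3*x^2 + 3*x + 1
which factors as (x + 1)^3. The eigenvalues (with algebraic multiplicities) are λ = -1 with multiplicity 3.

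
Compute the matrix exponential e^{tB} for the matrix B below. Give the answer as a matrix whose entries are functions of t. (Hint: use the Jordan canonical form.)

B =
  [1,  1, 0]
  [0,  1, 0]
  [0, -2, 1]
e^{tB} =
  [exp(t), t*exp(t), 0]
  [0, exp(t), 0]
  [0, -2*t*exp(t), exp(t)]

Strategy: write B = P · J · P⁻¹ where J is a Jordan canonical form, so e^{tB} = P · e^{tJ} · P⁻¹, and e^{tJ} can be computed block-by-block.

B has Jordan form
J =
  [1, 1, 0]
  [0, 1, 0]
  [0, 0, 1]
(up to reordering of blocks).

Per-block formulas:
  For a 2×2 Jordan block J_2(1): exp(t · J_2(1)) = e^(1t)·(I + t·N), where N is the 2×2 nilpotent shift.
  For a 1×1 block at λ = 1: exp(t · [1]) = [e^(1t)].

After assembling e^{tJ} and conjugating by P, we get:

e^{tB} =
  [exp(t), t*exp(t), 0]
  [0, exp(t), 0]
  [0, -2*t*exp(t), exp(t)]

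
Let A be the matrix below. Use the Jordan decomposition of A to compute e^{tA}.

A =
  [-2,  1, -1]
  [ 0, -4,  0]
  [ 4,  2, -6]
e^{tA} =
  [2*t*exp(-4*t) + exp(-4*t), t*exp(-4*t), -t*exp(-4*t)]
  [0, exp(-4*t), 0]
  [4*t*exp(-4*t), 2*t*exp(-4*t), -2*t*exp(-4*t) + exp(-4*t)]

Strategy: write A = P · J · P⁻¹ where J is a Jordan canonical form, so e^{tA} = P · e^{tJ} · P⁻¹, and e^{tJ} can be computed block-by-block.

A has Jordan form
J =
  [-4,  1,  0]
  [ 0, -4,  0]
  [ 0,  0, -4]
(up to reordering of blocks).

Per-block formulas:
  For a 1×1 block at λ = -4: exp(t · [-4]) = [e^(-4t)].
  For a 2×2 Jordan block J_2(-4): exp(t · J_2(-4)) = e^(-4t)·(I + t·N), where N is the 2×2 nilpotent shift.

After assembling e^{tJ} and conjugating by P, we get:

e^{tA} =
  [2*t*exp(-4*t) + exp(-4*t), t*exp(-4*t), -t*exp(-4*t)]
  [0, exp(-4*t), 0]
  [4*t*exp(-4*t), 2*t*exp(-4*t), -2*t*exp(-4*t) + exp(-4*t)]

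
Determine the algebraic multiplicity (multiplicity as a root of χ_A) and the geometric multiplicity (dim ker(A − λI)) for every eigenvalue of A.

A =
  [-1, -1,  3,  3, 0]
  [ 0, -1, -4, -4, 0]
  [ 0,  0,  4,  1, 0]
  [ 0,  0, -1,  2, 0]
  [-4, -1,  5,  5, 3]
λ = -1: alg = 2, geom = 1; λ = 3: alg = 3, geom = 2

Step 1 — factor the characteristic polynomial to read off the algebraic multiplicities:
  χ_A(x) = (x - 3)^3*(x + 1)^2

Step 2 — compute geometric multiplicities via the rank-nullity identity g(λ) = n − rank(A − λI):
  rank(A − (-1)·I) = 4, so dim ker(A − (-1)·I) = n − 4 = 1
  rank(A − (3)·I) = 3, so dim ker(A − (3)·I) = n − 3 = 2

Summary:
  λ = -1: algebraic multiplicity = 2, geometric multiplicity = 1
  λ = 3: algebraic multiplicity = 3, geometric multiplicity = 2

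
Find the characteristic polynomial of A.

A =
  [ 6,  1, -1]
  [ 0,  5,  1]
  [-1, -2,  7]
x^3 - 18*x^2 + 108*x - 216

Expanding det(x·I − A) (e.g. by cofactor expansion or by noting that A is similar to its Jordan form J, which has the same characteristic polynomial as A) gives
  χ_A(x) = x^3 - 18*x^2 + 108*x - 216
which factors as (x - 6)^3. The eigenvalues (with algebraic multiplicities) are λ = 6 with multiplicity 3.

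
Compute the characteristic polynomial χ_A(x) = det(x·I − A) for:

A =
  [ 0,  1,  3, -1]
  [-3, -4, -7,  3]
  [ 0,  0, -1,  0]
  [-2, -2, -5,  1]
x^4 + 4*x^3 + 6*x^2 + 4*x + 1

Expanding det(x·I − A) (e.g. by cofactor expansion or by noting that A is similar to its Jordan form J, which has the same characteristic polynomial as A) gives
  χ_A(x) = x^4 + 4*x^3 + 6*x^2 + 4*x + 1
which factors as (x + 1)^4. The eigenvalues (with algebraic multiplicities) are λ = -1 with multiplicity 4.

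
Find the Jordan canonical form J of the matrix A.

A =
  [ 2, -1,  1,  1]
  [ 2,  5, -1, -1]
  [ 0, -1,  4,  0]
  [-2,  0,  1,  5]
J_3(4) ⊕ J_1(4)

The characteristic polynomial is
  det(x·I − A) = x^4 - 16*x^3 + 96*x^2 - 256*x + 256 = (x - 4)^4

Eigenvalues and multiplicities (the geometric multiplicity of λ is n − rank(A − λI), which equals the number of Jordan blocks for λ):
  λ = 4: algebraic multiplicity = 4, geometric multiplicity = 2

Determining the block sizes for each eigenvalue:
  λ = 4: with am = 4 and gm = 2, the partition is not yet determined (e.g. several partitions of 4 into 2 parts exist). Let N = A − (4)·I. Computing rank(N^1) = 2, rank(N^2) = 1, rank(N^3) = 0; the number of blocks of size ≥ j is rank(N^{j−1}) − rank(N^j), giving [2, 1, 1]. So we have 1 block(s) of size 3, 1 block(s) of size 1 → block sizes [3, 1]

Assembling the blocks gives a Jordan form
J =
  [4, 1, 0, 0]
  [0, 4, 1, 0]
  [0, 0, 4, 0]
  [0, 0, 0, 4]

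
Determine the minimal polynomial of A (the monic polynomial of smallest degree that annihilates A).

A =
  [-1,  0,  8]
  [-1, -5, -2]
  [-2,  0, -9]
x^2 + 10*x + 25

The characteristic polynomial is χ_A(x) = (x + 5)^3, so the eigenvalues are known. The minimal polynomial is
  m_A(x) = Π_λ (x − λ)^{k_λ}
where k_λ is the size of the *largest* Jordan block for λ (equivalently, the smallest k with (A − λI)^k v = 0 for every generalised eigenvector v of λ).

  λ = -5: largest Jordan block has size 2, contributing (x + 5)^2

So m_A(x) = (x + 5)^2 = x^2 + 10*x + 25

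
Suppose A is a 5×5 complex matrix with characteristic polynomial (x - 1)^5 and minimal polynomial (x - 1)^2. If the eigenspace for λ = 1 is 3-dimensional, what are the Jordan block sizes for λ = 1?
Block sizes for λ = 1: [2, 2, 1]

Step 1 — from the characteristic polynomial, algebraic multiplicity of λ = 1 is 5. From dim ker(A − (1)·I) = 3, there are exactly 3 Jordan blocks for λ = 1.
Step 2 — from the minimal polynomial, the factor (x − 1)^2 tells us the largest block for λ = 1 has size 2.
Step 3 — with total size 5, 3 blocks, and largest block 2, the block sizes (in nonincreasing order) are [2, 2, 1].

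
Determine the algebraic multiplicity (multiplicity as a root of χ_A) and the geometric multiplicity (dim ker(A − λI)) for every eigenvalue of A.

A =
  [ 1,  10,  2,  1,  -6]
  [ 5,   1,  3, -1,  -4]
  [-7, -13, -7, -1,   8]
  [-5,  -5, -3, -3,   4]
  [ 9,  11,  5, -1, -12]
λ = -4: alg = 5, geom = 3

Step 1 — factor the characteristic polynomial to read off the algebraic multiplicities:
  χ_A(x) = (x + 4)^5

Step 2 — compute geometric multiplicities via the rank-nullity identity g(λ) = n − rank(A − λI):
  rank(A − (-4)·I) = 2, so dim ker(A − (-4)·I) = n − 2 = 3

Summary:
  λ = -4: algebraic multiplicity = 5, geometric multiplicity = 3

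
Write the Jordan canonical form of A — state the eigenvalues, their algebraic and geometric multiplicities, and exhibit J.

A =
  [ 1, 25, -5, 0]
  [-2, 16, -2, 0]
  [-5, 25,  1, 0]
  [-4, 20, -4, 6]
J_2(6) ⊕ J_1(6) ⊕ J_1(6)

The characteristic polynomial is
  det(x·I − A) = x^4 - 24*x^3 + 216*x^2 - 864*x + 1296 = (x - 6)^4

Eigenvalues and multiplicities (the geometric multiplicity of λ is n − rank(A − λI), which equals the number of Jordan blocks for λ):
  λ = 6: algebraic multiplicity = 4, geometric multiplicity = 3

Determining the block sizes for each eigenvalue:
  λ = 6: 3 blocks summing to 4 forces exactly one block of size 2 and the rest size 1 → block sizes [2, 1, 1]

Assembling the blocks gives a Jordan form
J =
  [6, 1, 0, 0]
  [0, 6, 0, 0]
  [0, 0, 6, 0]
  [0, 0, 0, 6]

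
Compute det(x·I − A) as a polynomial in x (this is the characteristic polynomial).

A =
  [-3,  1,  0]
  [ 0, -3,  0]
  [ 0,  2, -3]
x^3 + 9*x^2 + 27*x + 27

Expanding det(x·I − A) (e.g. by cofactor expansion or by noting that A is similar to its Jordan form J, which has the same characteristic polynomial as A) gives
  χ_A(x) = x^3 + 9*x^2 + 27*x + 27
which factors as (x + 3)^3. The eigenvalues (with algebraic multiplicities) are λ = -3 with multiplicity 3.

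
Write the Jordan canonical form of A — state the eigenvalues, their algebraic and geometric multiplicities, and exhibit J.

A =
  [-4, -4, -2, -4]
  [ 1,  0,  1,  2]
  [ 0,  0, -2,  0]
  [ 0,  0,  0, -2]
J_2(-2) ⊕ J_1(-2) ⊕ J_1(-2)

The characteristic polynomial is
  det(x·I − A) = x^4 + 8*x^3 + 24*x^2 + 32*x + 16 = (x + 2)^4

Eigenvalues and multiplicities (the geometric multiplicity of λ is n − rank(A − λI), which equals the number of Jordan blocks for λ):
  λ = -2: algebraic multiplicity = 4, geometric multiplicity = 3

Determining the block sizes for each eigenvalue:
  λ = -2: 3 blocks summing to 4 forces exactly one block of size 2 and the rest size 1 → block sizes [2, 1, 1]

Assembling the blocks gives a Jordan form
J =
  [-2,  1,  0,  0]
  [ 0, -2,  0,  0]
  [ 0,  0, -2,  0]
  [ 0,  0,  0, -2]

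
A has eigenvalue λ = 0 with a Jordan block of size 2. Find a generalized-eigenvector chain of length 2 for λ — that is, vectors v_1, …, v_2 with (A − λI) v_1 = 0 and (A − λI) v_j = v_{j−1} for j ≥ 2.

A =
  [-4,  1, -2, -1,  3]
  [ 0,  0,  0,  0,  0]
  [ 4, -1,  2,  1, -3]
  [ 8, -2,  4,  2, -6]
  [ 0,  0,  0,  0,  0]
A Jordan chain for λ = 0 of length 2:
v_1 = (-4, 0, 4, 8, 0)ᵀ
v_2 = (1, 0, 0, 0, 0)ᵀ

Let N = A − (0)·I. We want v_2 with N^2 v_2 = 0 but N^1 v_2 ≠ 0; then v_{j-1} := N · v_j for j = 2, …, 2.

Pick v_2 = (1, 0, 0, 0, 0)ᵀ.
Then v_1 = N · v_2 = (-4, 0, 4, 8, 0)ᵀ.

Sanity check: (A − (0)·I) v_1 = (0, 0, 0, 0, 0)ᵀ = 0. ✓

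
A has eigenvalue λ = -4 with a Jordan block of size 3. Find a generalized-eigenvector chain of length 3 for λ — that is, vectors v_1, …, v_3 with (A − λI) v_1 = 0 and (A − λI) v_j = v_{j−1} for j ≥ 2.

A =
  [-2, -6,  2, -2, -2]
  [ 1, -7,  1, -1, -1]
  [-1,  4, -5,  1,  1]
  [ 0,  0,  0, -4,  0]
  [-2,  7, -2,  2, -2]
A Jordan chain for λ = -4 of length 3:
v_1 = (0, 0, 1, 0, 1)ᵀ
v_2 = (2, 1, -1, 0, -2)ᵀ
v_3 = (1, 0, 0, 0, 0)ᵀ

Let N = A − (-4)·I. We want v_3 with N^3 v_3 = 0 but N^2 v_3 ≠ 0; then v_{j-1} := N · v_j for j = 3, …, 2.

Pick v_3 = (1, 0, 0, 0, 0)ᵀ.
Then v_2 = N · v_3 = (2, 1, -1, 0, -2)ᵀ.
Then v_1 = N · v_2 = (0, 0, 1, 0, 1)ᵀ.

Sanity check: (A − (-4)·I) v_1 = (0, 0, 0, 0, 0)ᵀ = 0. ✓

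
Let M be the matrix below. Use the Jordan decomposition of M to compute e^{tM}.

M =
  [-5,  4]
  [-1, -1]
e^{tM} =
  [-2*t*exp(-3*t) + exp(-3*t), 4*t*exp(-3*t)]
  [-t*exp(-3*t), 2*t*exp(-3*t) + exp(-3*t)]

Strategy: write M = P · J · P⁻¹ where J is a Jordan canonical form, so e^{tM} = P · e^{tJ} · P⁻¹, and e^{tJ} can be computed block-by-block.

M has Jordan form
J =
  [-3,  1]
  [ 0, -3]
(up to reordering of blocks).

Per-block formulas:
  For a 2×2 Jordan block J_2(-3): exp(t · J_2(-3)) = e^(-3t)·(I + t·N), where N is the 2×2 nilpotent shift.

After assembling e^{tJ} and conjugating by P, we get:

e^{tM} =
  [-2*t*exp(-3*t) + exp(-3*t), 4*t*exp(-3*t)]
  [-t*exp(-3*t), 2*t*exp(-3*t) + exp(-3*t)]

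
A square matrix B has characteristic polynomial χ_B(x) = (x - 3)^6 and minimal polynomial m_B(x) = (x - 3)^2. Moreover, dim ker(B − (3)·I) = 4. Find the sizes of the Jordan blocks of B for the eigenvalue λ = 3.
Block sizes for λ = 3: [2, 2, 1, 1]

Step 1 — from the characteristic polynomial, algebraic multiplicity of λ = 3 is 6. From dim ker(B − (3)·I) = 4, there are exactly 4 Jordan blocks for λ = 3.
Step 2 — from the minimal polynomial, the factor (x − 3)^2 tells us the largest block for λ = 3 has size 2.
Step 3 — with total size 6, 4 blocks, and largest block 2, the block sizes (in nonincreasing order) are [2, 2, 1, 1].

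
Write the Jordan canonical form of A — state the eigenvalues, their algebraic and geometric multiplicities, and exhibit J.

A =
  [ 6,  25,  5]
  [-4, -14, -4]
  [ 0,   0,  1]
J_2(-4) ⊕ J_1(1)

The characteristic polynomial is
  det(x·I − A) = x^3 + 7*x^2 + 8*x - 16 = (x - 1)*(x + 4)^2

Eigenvalues and multiplicities (the geometric multiplicity of λ is n − rank(A − λI), which equals the number of Jordan blocks for λ):
  λ = -4: algebraic multiplicity = 2, geometric multiplicity = 1
  λ = 1: algebraic multiplicity = 1, geometric multiplicity = 1

Determining the block sizes for each eigenvalue:
  λ = -4: one block (gm = 1), so the single block has size am = 2 → block sizes [2]
  λ = 1: one block (gm = 1), so the single block has size am = 1 → block sizes [1]

Assembling the blocks gives a Jordan form
J =
  [-4,  1, 0]
  [ 0, -4, 0]
  [ 0,  0, 1]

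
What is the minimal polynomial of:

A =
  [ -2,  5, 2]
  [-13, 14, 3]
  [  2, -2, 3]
x^3 - 15*x^2 + 75*x - 125

The characteristic polynomial is χ_A(x) = (x - 5)^3, so the eigenvalues are known. The minimal polynomial is
  m_A(x) = Π_λ (x − λ)^{k_λ}
where k_λ is the size of the *largest* Jordan block for λ (equivalently, the smallest k with (A − λI)^k v = 0 for every generalised eigenvector v of λ).

  λ = 5: largest Jordan block has size 3, contributing (x − 5)^3

So m_A(x) = (x - 5)^3 = x^3 - 15*x^2 + 75*x - 125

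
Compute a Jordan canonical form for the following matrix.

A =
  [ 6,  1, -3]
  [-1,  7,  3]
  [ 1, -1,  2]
J_3(5)

The characteristic polynomial is
  det(x·I − A) = x^3 - 15*x^2 + 75*x - 125 = (x - 5)^3

Eigenvalues and multiplicities (the geometric multiplicity of λ is n − rank(A − λI), which equals the number of Jordan blocks for λ):
  λ = 5: algebraic multiplicity = 3, geometric multiplicity = 1

Determining the block sizes for each eigenvalue:
  λ = 5: one block (gm = 1), so the single block has size am = 3 → block sizes [3]

Assembling the blocks gives a Jordan form
J =
  [5, 1, 0]
  [0, 5, 1]
  [0, 0, 5]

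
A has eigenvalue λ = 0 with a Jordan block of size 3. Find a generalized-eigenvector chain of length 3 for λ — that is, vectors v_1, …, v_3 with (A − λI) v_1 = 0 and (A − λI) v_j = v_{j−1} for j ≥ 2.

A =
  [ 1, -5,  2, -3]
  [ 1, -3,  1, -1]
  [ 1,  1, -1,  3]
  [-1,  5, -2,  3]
A Jordan chain for λ = 0 of length 3:
v_1 = (1, 0, -2, -1)ᵀ
v_2 = (1, 1, 1, -1)ᵀ
v_3 = (1, 0, 0, 0)ᵀ

Let N = A − (0)·I. We want v_3 with N^3 v_3 = 0 but N^2 v_3 ≠ 0; then v_{j-1} := N · v_j for j = 3, …, 2.

Pick v_3 = (1, 0, 0, 0)ᵀ.
Then v_2 = N · v_3 = (1, 1, 1, -1)ᵀ.
Then v_1 = N · v_2 = (1, 0, -2, -1)ᵀ.

Sanity check: (A − (0)·I) v_1 = (0, 0, 0, 0)ᵀ = 0. ✓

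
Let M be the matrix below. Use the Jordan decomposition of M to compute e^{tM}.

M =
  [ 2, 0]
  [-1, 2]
e^{tM} =
  [exp(2*t), 0]
  [-t*exp(2*t), exp(2*t)]

Strategy: write M = P · J · P⁻¹ where J is a Jordan canonical form, so e^{tM} = P · e^{tJ} · P⁻¹, and e^{tJ} can be computed block-by-block.

M has Jordan form
J =
  [2, 1]
  [0, 2]
(up to reordering of blocks).

Per-block formulas:
  For a 2×2 Jordan block J_2(2): exp(t · J_2(2)) = e^(2t)·(I + t·N), where N is the 2×2 nilpotent shift.

After assembling e^{tJ} and conjugating by P, we get:

e^{tM} =
  [exp(2*t), 0]
  [-t*exp(2*t), exp(2*t)]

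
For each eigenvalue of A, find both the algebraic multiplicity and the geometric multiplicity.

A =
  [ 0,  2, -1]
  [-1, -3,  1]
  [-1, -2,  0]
λ = -1: alg = 3, geom = 2

Step 1 — factor the characteristic polynomial to read off the algebraic multiplicities:
  χ_A(x) = (x + 1)^3

Step 2 — compute geometric multiplicities via the rank-nullity identity g(λ) = n − rank(A − λI):
  rank(A − (-1)·I) = 1, so dim ker(A − (-1)·I) = n − 1 = 2

Summary:
  λ = -1: algebraic multiplicity = 3, geometric multiplicity = 2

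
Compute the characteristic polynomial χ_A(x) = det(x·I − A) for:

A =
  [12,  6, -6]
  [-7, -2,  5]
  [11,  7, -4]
x^3 - 6*x^2 + 9*x

Expanding det(x·I − A) (e.g. by cofactor expansion or by noting that A is similar to its Jordan form J, which has the same characteristic polynomial as A) gives
  χ_A(x) = x^3 - 6*x^2 + 9*x
which factors as x*(x - 3)^2. The eigenvalues (with algebraic multiplicities) are λ = 0 with multiplicity 1, λ = 3 with multiplicity 2.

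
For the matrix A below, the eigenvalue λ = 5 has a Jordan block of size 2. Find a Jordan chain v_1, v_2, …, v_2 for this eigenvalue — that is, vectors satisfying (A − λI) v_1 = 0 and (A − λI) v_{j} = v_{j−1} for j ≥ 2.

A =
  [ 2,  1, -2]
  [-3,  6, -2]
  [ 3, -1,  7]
A Jordan chain for λ = 5 of length 2:
v_1 = (-3, -3, 3)ᵀ
v_2 = (1, 0, 0)ᵀ

Let N = A − (5)·I. We want v_2 with N^2 v_2 = 0 but N^1 v_2 ≠ 0; then v_{j-1} := N · v_j for j = 2, …, 2.

Pick v_2 = (1, 0, 0)ᵀ.
Then v_1 = N · v_2 = (-3, -3, 3)ᵀ.

Sanity check: (A − (5)·I) v_1 = (0, 0, 0)ᵀ = 0. ✓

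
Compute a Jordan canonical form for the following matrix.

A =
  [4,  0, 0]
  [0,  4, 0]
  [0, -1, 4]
J_2(4) ⊕ J_1(4)

The characteristic polynomial is
  det(x·I − A) = x^3 - 12*x^2 + 48*x - 64 = (x - 4)^3

Eigenvalues and multiplicities (the geometric multiplicity of λ is n − rank(A − λI), which equals the number of Jordan blocks for λ):
  λ = 4: algebraic multiplicity = 3, geometric multiplicity = 2

Determining the block sizes for each eigenvalue:
  λ = 4: 2 blocks summing to 3 forces exactly one block of size 2 and the rest size 1 → block sizes [2, 1]

Assembling the blocks gives a Jordan form
J =
  [4, 1, 0]
  [0, 4, 0]
  [0, 0, 4]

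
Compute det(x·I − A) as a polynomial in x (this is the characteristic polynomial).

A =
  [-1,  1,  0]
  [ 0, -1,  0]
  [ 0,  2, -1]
x^3 + 3*x^2 + 3*x + 1

Expanding det(x·I − A) (e.g. by cofactor expansion or by noting that A is similar to its Jordan form J, which has the same characteristic polynomial as A) gives
  χ_A(x) = x^3 + 3*x^2 + 3*x + 1
which factors as (x + 1)^3. The eigenvalues (with algebraic multiplicities) are λ = -1 with multiplicity 3.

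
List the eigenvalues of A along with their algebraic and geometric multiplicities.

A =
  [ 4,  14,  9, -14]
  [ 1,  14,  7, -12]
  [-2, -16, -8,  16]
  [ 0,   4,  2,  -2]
λ = 2: alg = 4, geom = 2

Step 1 — factor the characteristic polynomial to read off the algebraic multiplicities:
  χ_A(x) = (x - 2)^4

Step 2 — compute geometric multiplicities via the rank-nullity identity g(λ) = n − rank(A − λI):
  rank(A − (2)·I) = 2, so dim ker(A − (2)·I) = n − 2 = 2

Summary:
  λ = 2: algebraic multiplicity = 4, geometric multiplicity = 2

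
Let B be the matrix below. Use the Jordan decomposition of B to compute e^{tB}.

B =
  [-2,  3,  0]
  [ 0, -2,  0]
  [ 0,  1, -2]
e^{tB} =
  [exp(-2*t), 3*t*exp(-2*t), 0]
  [0, exp(-2*t), 0]
  [0, t*exp(-2*t), exp(-2*t)]

Strategy: write B = P · J · P⁻¹ where J is a Jordan canonical form, so e^{tB} = P · e^{tJ} · P⁻¹, and e^{tJ} can be computed block-by-block.

B has Jordan form
J =
  [-2,  1,  0]
  [ 0, -2,  0]
  [ 0,  0, -2]
(up to reordering of blocks).

Per-block formulas:
  For a 2×2 Jordan block J_2(-2): exp(t · J_2(-2)) = e^(-2t)·(I + t·N), where N is the 2×2 nilpotent shift.
  For a 1×1 block at λ = -2: exp(t · [-2]) = [e^(-2t)].

After assembling e^{tJ} and conjugating by P, we get:

e^{tB} =
  [exp(-2*t), 3*t*exp(-2*t), 0]
  [0, exp(-2*t), 0]
  [0, t*exp(-2*t), exp(-2*t)]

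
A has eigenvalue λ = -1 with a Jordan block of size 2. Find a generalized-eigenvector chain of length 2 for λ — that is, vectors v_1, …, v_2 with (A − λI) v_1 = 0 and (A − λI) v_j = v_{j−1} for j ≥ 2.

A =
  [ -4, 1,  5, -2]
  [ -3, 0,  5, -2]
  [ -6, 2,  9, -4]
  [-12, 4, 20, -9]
A Jordan chain for λ = -1 of length 2:
v_1 = (-3, -3, -6, -12)ᵀ
v_2 = (1, 0, 0, 0)ᵀ

Let N = A − (-1)·I. We want v_2 with N^2 v_2 = 0 but N^1 v_2 ≠ 0; then v_{j-1} := N · v_j for j = 2, …, 2.

Pick v_2 = (1, 0, 0, 0)ᵀ.
Then v_1 = N · v_2 = (-3, -3, -6, -12)ᵀ.

Sanity check: (A − (-1)·I) v_1 = (0, 0, 0, 0)ᵀ = 0. ✓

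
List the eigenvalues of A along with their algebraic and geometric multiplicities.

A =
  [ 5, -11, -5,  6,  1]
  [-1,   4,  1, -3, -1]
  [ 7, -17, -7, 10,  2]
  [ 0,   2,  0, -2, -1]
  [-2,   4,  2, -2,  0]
λ = 0: alg = 5, geom = 2

Step 1 — factor the characteristic polynomial to read off the algebraic multiplicities:
  χ_A(x) = x^5

Step 2 — compute geometric multiplicities via the rank-nullity identity g(λ) = n − rank(A − λI):
  rank(A − (0)·I) = 3, so dim ker(A − (0)·I) = n − 3 = 2

Summary:
  λ = 0: algebraic multiplicity = 5, geometric multiplicity = 2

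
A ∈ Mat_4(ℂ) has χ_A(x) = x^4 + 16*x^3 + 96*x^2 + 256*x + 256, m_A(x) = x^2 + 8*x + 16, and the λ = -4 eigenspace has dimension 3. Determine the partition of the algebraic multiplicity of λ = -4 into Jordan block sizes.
Block sizes for λ = -4: [2, 1, 1]

Step 1 — from the characteristic polynomial, algebraic multiplicity of λ = -4 is 4. From dim ker(A − (-4)·I) = 3, there are exactly 3 Jordan blocks for λ = -4.
Step 2 — from the minimal polynomial, the factor (x + 4)^2 tells us the largest block for λ = -4 has size 2.
Step 3 — with total size 4, 3 blocks, and largest block 2, the block sizes (in nonincreasing order) are [2, 1, 1].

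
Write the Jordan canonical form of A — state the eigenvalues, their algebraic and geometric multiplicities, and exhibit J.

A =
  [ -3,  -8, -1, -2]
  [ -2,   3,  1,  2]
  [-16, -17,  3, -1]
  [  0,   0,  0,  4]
J_1(-5) ⊕ J_3(4)

The characteristic polynomial is
  det(x·I − A) = x^4 - 7*x^3 - 12*x^2 + 176*x - 320 = (x - 4)^3*(x + 5)

Eigenvalues and multiplicities (the geometric multiplicity of λ is n − rank(A − λI), which equals the number of Jordan blocks for λ):
  λ = -5: algebraic multiplicity = 1, geometric multiplicity = 1
  λ = 4: algebraic multiplicity = 3, geometric multiplicity = 1

Determining the block sizes for each eigenvalue:
  λ = -5: one block (gm = 1), so the single block has size am = 1 → block sizes [1]
  λ = 4: one block (gm = 1), so the single block has size am = 3 → block sizes [3]

Assembling the blocks gives a Jordan form
J =
  [-5, 0, 0, 0]
  [ 0, 4, 1, 0]
  [ 0, 0, 4, 1]
  [ 0, 0, 0, 4]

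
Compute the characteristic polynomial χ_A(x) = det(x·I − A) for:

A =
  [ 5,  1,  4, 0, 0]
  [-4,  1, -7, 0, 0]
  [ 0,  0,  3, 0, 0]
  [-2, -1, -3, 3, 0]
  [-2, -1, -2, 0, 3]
x^5 - 15*x^4 + 90*x^3 - 270*x^2 + 405*x - 243

Expanding det(x·I − A) (e.g. by cofactor expansion or by noting that A is similar to its Jordan form J, which has the same characteristic polynomial as A) gives
  χ_A(x) = x^5 - 15*x^4 + 90*x^3 - 270*x^2 + 405*x - 243
which factors as (x - 3)^5. The eigenvalues (with algebraic multiplicities) are λ = 3 with multiplicity 5.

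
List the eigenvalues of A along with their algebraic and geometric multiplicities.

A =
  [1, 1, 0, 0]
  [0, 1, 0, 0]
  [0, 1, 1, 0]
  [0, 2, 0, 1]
λ = 1: alg = 4, geom = 3

Step 1 — factor the characteristic polynomial to read off the algebraic multiplicities:
  χ_A(x) = (x - 1)^4

Step 2 — compute geometric multiplicities via the rank-nullity identity g(λ) = n − rank(A − λI):
  rank(A − (1)·I) = 1, so dim ker(A − (1)·I) = n − 1 = 3

Summary:
  λ = 1: algebraic multiplicity = 4, geometric multiplicity = 3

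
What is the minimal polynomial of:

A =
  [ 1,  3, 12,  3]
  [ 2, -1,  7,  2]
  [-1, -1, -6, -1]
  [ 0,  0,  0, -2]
x^3 + 6*x^2 + 12*x + 8

The characteristic polynomial is χ_A(x) = (x + 2)^4, so the eigenvalues are known. The minimal polynomial is
  m_A(x) = Π_λ (x − λ)^{k_λ}
where k_λ is the size of the *largest* Jordan block for λ (equivalently, the smallest k with (A − λI)^k v = 0 for every generalised eigenvector v of λ).

  λ = -2: largest Jordan block has size 3, contributing (x + 2)^3

So m_A(x) = (x + 2)^3 = x^3 + 6*x^2 + 12*x + 8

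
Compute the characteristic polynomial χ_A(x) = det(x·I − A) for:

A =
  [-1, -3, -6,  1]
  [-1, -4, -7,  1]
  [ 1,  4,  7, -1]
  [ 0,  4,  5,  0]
x^4 - 2*x^3 + x^2

Expanding det(x·I − A) (e.g. by cofactor expansion or by noting that A is similar to its Jordan form J, which has the same characteristic polynomial as A) gives
  χ_A(x) = x^4 - 2*x^3 + x^2
which factors as x^2*(x - 1)^2. The eigenvalues (with algebraic multiplicities) are λ = 0 with multiplicity 2, λ = 1 with multiplicity 2.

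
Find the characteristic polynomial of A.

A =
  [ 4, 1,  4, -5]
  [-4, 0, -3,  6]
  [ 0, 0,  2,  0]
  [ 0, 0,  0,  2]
x^4 - 8*x^3 + 24*x^2 - 32*x + 16

Expanding det(x·I − A) (e.g. by cofactor expansion or by noting that A is similar to its Jordan form J, which has the same characteristic polynomial as A) gives
  χ_A(x) = x^4 - 8*x^3 + 24*x^2 - 32*x + 16
which factors as (x - 2)^4. The eigenvalues (with algebraic multiplicities) are λ = 2 with multiplicity 4.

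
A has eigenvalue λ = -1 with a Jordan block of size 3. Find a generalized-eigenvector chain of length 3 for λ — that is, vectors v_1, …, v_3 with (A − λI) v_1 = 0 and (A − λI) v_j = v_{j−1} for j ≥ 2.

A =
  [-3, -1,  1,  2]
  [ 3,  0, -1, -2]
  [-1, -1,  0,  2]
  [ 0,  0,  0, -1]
A Jordan chain for λ = -1 of length 3:
v_1 = (0, -2, -2, 0)ᵀ
v_2 = (-2, 3, -1, 0)ᵀ
v_3 = (1, 0, 0, 0)ᵀ

Let N = A − (-1)·I. We want v_3 with N^3 v_3 = 0 but N^2 v_3 ≠ 0; then v_{j-1} := N · v_j for j = 3, …, 2.

Pick v_3 = (1, 0, 0, 0)ᵀ.
Then v_2 = N · v_3 = (-2, 3, -1, 0)ᵀ.
Then v_1 = N · v_2 = (0, -2, -2, 0)ᵀ.

Sanity check: (A − (-1)·I) v_1 = (0, 0, 0, 0)ᵀ = 0. ✓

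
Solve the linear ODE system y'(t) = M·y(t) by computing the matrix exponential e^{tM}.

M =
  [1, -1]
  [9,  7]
e^{tM} =
  [-3*t*exp(4*t) + exp(4*t), -t*exp(4*t)]
  [9*t*exp(4*t), 3*t*exp(4*t) + exp(4*t)]

Strategy: write M = P · J · P⁻¹ where J is a Jordan canonical form, so e^{tM} = P · e^{tJ} · P⁻¹, and e^{tJ} can be computed block-by-block.

M has Jordan form
J =
  [4, 1]
  [0, 4]
(up to reordering of blocks).

Per-block formulas:
  For a 2×2 Jordan block J_2(4): exp(t · J_2(4)) = e^(4t)·(I + t·N), where N is the 2×2 nilpotent shift.

After assembling e^{tJ} and conjugating by P, we get:

e^{tM} =
  [-3*t*exp(4*t) + exp(4*t), -t*exp(4*t)]
  [9*t*exp(4*t), 3*t*exp(4*t) + exp(4*t)]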